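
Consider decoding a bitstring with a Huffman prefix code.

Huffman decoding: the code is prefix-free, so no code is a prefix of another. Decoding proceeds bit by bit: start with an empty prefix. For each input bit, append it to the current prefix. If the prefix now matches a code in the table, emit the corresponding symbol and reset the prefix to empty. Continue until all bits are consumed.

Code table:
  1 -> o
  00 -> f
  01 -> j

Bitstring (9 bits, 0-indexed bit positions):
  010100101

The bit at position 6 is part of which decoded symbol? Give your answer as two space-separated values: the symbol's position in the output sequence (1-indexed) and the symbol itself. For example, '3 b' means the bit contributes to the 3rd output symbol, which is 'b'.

Bit 0: prefix='0' (no match yet)
Bit 1: prefix='01' -> emit 'j', reset
Bit 2: prefix='0' (no match yet)
Bit 3: prefix='01' -> emit 'j', reset
Bit 4: prefix='0' (no match yet)
Bit 5: prefix='00' -> emit 'f', reset
Bit 6: prefix='1' -> emit 'o', reset
Bit 7: prefix='0' (no match yet)
Bit 8: prefix='01' -> emit 'j', reset

Answer: 4 o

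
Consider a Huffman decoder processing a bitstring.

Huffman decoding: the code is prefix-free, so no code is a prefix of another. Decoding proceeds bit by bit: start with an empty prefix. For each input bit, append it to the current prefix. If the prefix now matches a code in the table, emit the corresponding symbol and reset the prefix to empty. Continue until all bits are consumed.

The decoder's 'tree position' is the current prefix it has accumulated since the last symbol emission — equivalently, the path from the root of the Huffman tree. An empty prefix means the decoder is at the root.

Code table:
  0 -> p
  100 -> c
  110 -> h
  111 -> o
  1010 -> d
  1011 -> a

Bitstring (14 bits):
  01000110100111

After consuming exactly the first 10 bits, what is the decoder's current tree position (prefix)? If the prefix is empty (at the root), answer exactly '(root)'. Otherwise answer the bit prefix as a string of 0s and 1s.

Answer: 10

Derivation:
Bit 0: prefix='0' -> emit 'p', reset
Bit 1: prefix='1' (no match yet)
Bit 2: prefix='10' (no match yet)
Bit 3: prefix='100' -> emit 'c', reset
Bit 4: prefix='0' -> emit 'p', reset
Bit 5: prefix='1' (no match yet)
Bit 6: prefix='11' (no match yet)
Bit 7: prefix='110' -> emit 'h', reset
Bit 8: prefix='1' (no match yet)
Bit 9: prefix='10' (no match yet)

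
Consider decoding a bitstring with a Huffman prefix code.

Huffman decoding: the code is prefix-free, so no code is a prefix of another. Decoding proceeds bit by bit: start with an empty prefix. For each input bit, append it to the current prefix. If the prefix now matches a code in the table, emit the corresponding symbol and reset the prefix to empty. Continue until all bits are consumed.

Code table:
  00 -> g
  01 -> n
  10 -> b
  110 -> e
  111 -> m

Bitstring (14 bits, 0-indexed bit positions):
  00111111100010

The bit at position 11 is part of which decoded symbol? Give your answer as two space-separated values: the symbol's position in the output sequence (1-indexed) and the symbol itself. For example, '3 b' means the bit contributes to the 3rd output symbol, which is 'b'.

Answer: 5 g

Derivation:
Bit 0: prefix='0' (no match yet)
Bit 1: prefix='00' -> emit 'g', reset
Bit 2: prefix='1' (no match yet)
Bit 3: prefix='11' (no match yet)
Bit 4: prefix='111' -> emit 'm', reset
Bit 5: prefix='1' (no match yet)
Bit 6: prefix='11' (no match yet)
Bit 7: prefix='111' -> emit 'm', reset
Bit 8: prefix='1' (no match yet)
Bit 9: prefix='10' -> emit 'b', reset
Bit 10: prefix='0' (no match yet)
Bit 11: prefix='00' -> emit 'g', reset
Bit 12: prefix='1' (no match yet)
Bit 13: prefix='10' -> emit 'b', reset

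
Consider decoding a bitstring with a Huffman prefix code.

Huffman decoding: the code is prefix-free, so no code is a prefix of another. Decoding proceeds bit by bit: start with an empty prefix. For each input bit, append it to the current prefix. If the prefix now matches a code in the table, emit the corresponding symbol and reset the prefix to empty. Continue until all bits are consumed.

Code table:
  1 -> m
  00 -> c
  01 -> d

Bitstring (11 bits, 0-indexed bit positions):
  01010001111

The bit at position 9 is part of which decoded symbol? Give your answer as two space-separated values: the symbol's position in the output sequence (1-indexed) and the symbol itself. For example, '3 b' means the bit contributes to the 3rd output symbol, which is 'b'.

Answer: 6 m

Derivation:
Bit 0: prefix='0' (no match yet)
Bit 1: prefix='01' -> emit 'd', reset
Bit 2: prefix='0' (no match yet)
Bit 3: prefix='01' -> emit 'd', reset
Bit 4: prefix='0' (no match yet)
Bit 5: prefix='00' -> emit 'c', reset
Bit 6: prefix='0' (no match yet)
Bit 7: prefix='01' -> emit 'd', reset
Bit 8: prefix='1' -> emit 'm', reset
Bit 9: prefix='1' -> emit 'm', reset
Bit 10: prefix='1' -> emit 'm', reset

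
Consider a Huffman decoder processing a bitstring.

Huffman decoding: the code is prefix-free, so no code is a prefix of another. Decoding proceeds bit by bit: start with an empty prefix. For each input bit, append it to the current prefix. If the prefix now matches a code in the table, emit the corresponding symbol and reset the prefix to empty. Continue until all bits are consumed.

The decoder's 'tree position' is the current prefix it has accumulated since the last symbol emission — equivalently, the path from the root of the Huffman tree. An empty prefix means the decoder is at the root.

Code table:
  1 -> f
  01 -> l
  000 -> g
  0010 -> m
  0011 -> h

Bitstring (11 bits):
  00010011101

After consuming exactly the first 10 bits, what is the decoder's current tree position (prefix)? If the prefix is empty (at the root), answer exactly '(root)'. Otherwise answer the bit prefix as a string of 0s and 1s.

Bit 0: prefix='0' (no match yet)
Bit 1: prefix='00' (no match yet)
Bit 2: prefix='000' -> emit 'g', reset
Bit 3: prefix='1' -> emit 'f', reset
Bit 4: prefix='0' (no match yet)
Bit 5: prefix='00' (no match yet)
Bit 6: prefix='001' (no match yet)
Bit 7: prefix='0011' -> emit 'h', reset
Bit 8: prefix='1' -> emit 'f', reset
Bit 9: prefix='0' (no match yet)

Answer: 0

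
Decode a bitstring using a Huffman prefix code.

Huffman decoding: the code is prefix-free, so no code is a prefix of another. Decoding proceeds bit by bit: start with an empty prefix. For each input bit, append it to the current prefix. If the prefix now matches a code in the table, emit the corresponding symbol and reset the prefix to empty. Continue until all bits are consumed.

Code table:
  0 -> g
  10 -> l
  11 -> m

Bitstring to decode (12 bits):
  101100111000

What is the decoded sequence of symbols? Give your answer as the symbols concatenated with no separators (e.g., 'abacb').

Answer: lmggmlgg

Derivation:
Bit 0: prefix='1' (no match yet)
Bit 1: prefix='10' -> emit 'l', reset
Bit 2: prefix='1' (no match yet)
Bit 3: prefix='11' -> emit 'm', reset
Bit 4: prefix='0' -> emit 'g', reset
Bit 5: prefix='0' -> emit 'g', reset
Bit 6: prefix='1' (no match yet)
Bit 7: prefix='11' -> emit 'm', reset
Bit 8: prefix='1' (no match yet)
Bit 9: prefix='10' -> emit 'l', reset
Bit 10: prefix='0' -> emit 'g', reset
Bit 11: prefix='0' -> emit 'g', reset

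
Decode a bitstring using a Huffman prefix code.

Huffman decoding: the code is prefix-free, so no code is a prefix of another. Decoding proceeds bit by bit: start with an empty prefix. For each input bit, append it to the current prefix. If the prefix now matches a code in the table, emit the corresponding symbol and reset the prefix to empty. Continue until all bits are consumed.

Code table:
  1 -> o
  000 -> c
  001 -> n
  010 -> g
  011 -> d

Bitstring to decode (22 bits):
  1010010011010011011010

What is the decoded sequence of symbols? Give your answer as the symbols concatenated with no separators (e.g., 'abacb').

Answer: oggdgddg

Derivation:
Bit 0: prefix='1' -> emit 'o', reset
Bit 1: prefix='0' (no match yet)
Bit 2: prefix='01' (no match yet)
Bit 3: prefix='010' -> emit 'g', reset
Bit 4: prefix='0' (no match yet)
Bit 5: prefix='01' (no match yet)
Bit 6: prefix='010' -> emit 'g', reset
Bit 7: prefix='0' (no match yet)
Bit 8: prefix='01' (no match yet)
Bit 9: prefix='011' -> emit 'd', reset
Bit 10: prefix='0' (no match yet)
Bit 11: prefix='01' (no match yet)
Bit 12: prefix='010' -> emit 'g', reset
Bit 13: prefix='0' (no match yet)
Bit 14: prefix='01' (no match yet)
Bit 15: prefix='011' -> emit 'd', reset
Bit 16: prefix='0' (no match yet)
Bit 17: prefix='01' (no match yet)
Bit 18: prefix='011' -> emit 'd', reset
Bit 19: prefix='0' (no match yet)
Bit 20: prefix='01' (no match yet)
Bit 21: prefix='010' -> emit 'g', reset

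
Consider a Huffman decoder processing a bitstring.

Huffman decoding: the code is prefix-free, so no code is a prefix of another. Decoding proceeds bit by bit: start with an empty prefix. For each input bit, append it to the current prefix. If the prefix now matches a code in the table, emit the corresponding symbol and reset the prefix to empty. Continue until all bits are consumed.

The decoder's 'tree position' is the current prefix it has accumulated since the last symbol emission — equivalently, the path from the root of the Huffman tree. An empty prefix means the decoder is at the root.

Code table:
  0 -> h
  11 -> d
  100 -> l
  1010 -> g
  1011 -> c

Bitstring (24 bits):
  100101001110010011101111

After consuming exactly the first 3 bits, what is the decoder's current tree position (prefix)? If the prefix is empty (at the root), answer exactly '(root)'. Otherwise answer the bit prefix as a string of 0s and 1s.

Bit 0: prefix='1' (no match yet)
Bit 1: prefix='10' (no match yet)
Bit 2: prefix='100' -> emit 'l', reset

Answer: (root)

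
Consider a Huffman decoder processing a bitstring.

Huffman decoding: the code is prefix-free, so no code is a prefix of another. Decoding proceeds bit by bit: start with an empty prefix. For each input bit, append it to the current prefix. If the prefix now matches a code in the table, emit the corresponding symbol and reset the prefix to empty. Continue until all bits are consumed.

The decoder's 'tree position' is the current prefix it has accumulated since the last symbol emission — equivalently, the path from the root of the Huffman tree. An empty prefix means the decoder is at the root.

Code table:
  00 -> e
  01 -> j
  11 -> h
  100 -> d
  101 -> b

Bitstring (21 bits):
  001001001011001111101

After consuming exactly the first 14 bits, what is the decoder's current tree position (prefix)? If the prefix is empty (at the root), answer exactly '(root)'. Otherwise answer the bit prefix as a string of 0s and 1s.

Bit 0: prefix='0' (no match yet)
Bit 1: prefix='00' -> emit 'e', reset
Bit 2: prefix='1' (no match yet)
Bit 3: prefix='10' (no match yet)
Bit 4: prefix='100' -> emit 'd', reset
Bit 5: prefix='1' (no match yet)
Bit 6: prefix='10' (no match yet)
Bit 7: prefix='100' -> emit 'd', reset
Bit 8: prefix='1' (no match yet)
Bit 9: prefix='10' (no match yet)
Bit 10: prefix='101' -> emit 'b', reset
Bit 11: prefix='1' (no match yet)
Bit 12: prefix='10' (no match yet)
Bit 13: prefix='100' -> emit 'd', reset

Answer: (root)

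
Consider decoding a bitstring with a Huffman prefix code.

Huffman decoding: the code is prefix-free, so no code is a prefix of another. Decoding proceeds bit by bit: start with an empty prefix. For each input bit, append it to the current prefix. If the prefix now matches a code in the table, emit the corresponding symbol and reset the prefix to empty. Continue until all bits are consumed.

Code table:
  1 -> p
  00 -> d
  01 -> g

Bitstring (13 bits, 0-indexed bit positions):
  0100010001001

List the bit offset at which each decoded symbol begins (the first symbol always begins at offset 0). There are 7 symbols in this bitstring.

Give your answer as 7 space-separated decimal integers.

Answer: 0 2 4 6 8 10 12

Derivation:
Bit 0: prefix='0' (no match yet)
Bit 1: prefix='01' -> emit 'g', reset
Bit 2: prefix='0' (no match yet)
Bit 3: prefix='00' -> emit 'd', reset
Bit 4: prefix='0' (no match yet)
Bit 5: prefix='01' -> emit 'g', reset
Bit 6: prefix='0' (no match yet)
Bit 7: prefix='00' -> emit 'd', reset
Bit 8: prefix='0' (no match yet)
Bit 9: prefix='01' -> emit 'g', reset
Bit 10: prefix='0' (no match yet)
Bit 11: prefix='00' -> emit 'd', reset
Bit 12: prefix='1' -> emit 'p', reset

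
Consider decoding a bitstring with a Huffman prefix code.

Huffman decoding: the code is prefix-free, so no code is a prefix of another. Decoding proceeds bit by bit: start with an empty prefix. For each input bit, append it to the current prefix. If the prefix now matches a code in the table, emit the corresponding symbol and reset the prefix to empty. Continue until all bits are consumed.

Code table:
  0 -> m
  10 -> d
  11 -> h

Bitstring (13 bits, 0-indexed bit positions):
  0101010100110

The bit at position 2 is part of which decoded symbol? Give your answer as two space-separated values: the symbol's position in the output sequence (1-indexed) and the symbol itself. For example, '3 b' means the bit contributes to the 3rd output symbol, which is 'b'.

Answer: 2 d

Derivation:
Bit 0: prefix='0' -> emit 'm', reset
Bit 1: prefix='1' (no match yet)
Bit 2: prefix='10' -> emit 'd', reset
Bit 3: prefix='1' (no match yet)
Bit 4: prefix='10' -> emit 'd', reset
Bit 5: prefix='1' (no match yet)
Bit 6: prefix='10' -> emit 'd', reset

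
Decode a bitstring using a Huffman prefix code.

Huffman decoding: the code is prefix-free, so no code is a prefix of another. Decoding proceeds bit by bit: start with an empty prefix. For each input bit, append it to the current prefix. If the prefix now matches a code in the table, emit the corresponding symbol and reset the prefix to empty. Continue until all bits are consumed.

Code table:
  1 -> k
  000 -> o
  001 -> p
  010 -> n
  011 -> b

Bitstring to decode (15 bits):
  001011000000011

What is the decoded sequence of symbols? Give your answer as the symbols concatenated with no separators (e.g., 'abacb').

Bit 0: prefix='0' (no match yet)
Bit 1: prefix='00' (no match yet)
Bit 2: prefix='001' -> emit 'p', reset
Bit 3: prefix='0' (no match yet)
Bit 4: prefix='01' (no match yet)
Bit 5: prefix='011' -> emit 'b', reset
Bit 6: prefix='0' (no match yet)
Bit 7: prefix='00' (no match yet)
Bit 8: prefix='000' -> emit 'o', reset
Bit 9: prefix='0' (no match yet)
Bit 10: prefix='00' (no match yet)
Bit 11: prefix='000' -> emit 'o', reset
Bit 12: prefix='0' (no match yet)
Bit 13: prefix='01' (no match yet)
Bit 14: prefix='011' -> emit 'b', reset

Answer: pboob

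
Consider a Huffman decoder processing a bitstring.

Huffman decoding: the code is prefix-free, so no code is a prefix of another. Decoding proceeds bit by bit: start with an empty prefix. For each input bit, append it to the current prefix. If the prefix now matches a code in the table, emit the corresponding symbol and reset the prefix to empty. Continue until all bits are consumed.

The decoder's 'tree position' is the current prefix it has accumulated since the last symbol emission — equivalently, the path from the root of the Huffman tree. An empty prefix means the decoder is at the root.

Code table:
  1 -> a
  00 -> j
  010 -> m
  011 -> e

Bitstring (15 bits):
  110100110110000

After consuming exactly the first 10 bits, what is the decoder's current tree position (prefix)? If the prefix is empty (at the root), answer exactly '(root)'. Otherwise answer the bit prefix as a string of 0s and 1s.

Answer: 01

Derivation:
Bit 0: prefix='1' -> emit 'a', reset
Bit 1: prefix='1' -> emit 'a', reset
Bit 2: prefix='0' (no match yet)
Bit 3: prefix='01' (no match yet)
Bit 4: prefix='010' -> emit 'm', reset
Bit 5: prefix='0' (no match yet)
Bit 6: prefix='01' (no match yet)
Bit 7: prefix='011' -> emit 'e', reset
Bit 8: prefix='0' (no match yet)
Bit 9: prefix='01' (no match yet)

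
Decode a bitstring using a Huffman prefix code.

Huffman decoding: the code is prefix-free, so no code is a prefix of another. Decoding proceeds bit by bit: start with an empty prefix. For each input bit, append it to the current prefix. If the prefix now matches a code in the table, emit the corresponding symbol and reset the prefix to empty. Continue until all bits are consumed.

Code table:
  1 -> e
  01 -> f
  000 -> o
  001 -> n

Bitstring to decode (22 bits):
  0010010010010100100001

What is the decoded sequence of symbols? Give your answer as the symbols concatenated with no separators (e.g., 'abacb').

Bit 0: prefix='0' (no match yet)
Bit 1: prefix='00' (no match yet)
Bit 2: prefix='001' -> emit 'n', reset
Bit 3: prefix='0' (no match yet)
Bit 4: prefix='00' (no match yet)
Bit 5: prefix='001' -> emit 'n', reset
Bit 6: prefix='0' (no match yet)
Bit 7: prefix='00' (no match yet)
Bit 8: prefix='001' -> emit 'n', reset
Bit 9: prefix='0' (no match yet)
Bit 10: prefix='00' (no match yet)
Bit 11: prefix='001' -> emit 'n', reset
Bit 12: prefix='0' (no match yet)
Bit 13: prefix='01' -> emit 'f', reset
Bit 14: prefix='0' (no match yet)
Bit 15: prefix='00' (no match yet)
Bit 16: prefix='001' -> emit 'n', reset
Bit 17: prefix='0' (no match yet)
Bit 18: prefix='00' (no match yet)
Bit 19: prefix='000' -> emit 'o', reset
Bit 20: prefix='0' (no match yet)
Bit 21: prefix='01' -> emit 'f', reset

Answer: nnnnfnof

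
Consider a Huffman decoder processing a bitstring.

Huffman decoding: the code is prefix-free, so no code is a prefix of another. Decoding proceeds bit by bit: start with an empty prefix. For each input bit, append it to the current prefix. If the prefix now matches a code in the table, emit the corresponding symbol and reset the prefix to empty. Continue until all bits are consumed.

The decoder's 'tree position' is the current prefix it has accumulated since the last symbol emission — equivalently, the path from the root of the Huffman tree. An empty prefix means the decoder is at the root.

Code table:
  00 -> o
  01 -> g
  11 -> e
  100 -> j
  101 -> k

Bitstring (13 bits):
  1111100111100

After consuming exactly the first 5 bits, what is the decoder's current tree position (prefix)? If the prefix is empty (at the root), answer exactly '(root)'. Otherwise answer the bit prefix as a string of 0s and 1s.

Answer: 1

Derivation:
Bit 0: prefix='1' (no match yet)
Bit 1: prefix='11' -> emit 'e', reset
Bit 2: prefix='1' (no match yet)
Bit 3: prefix='11' -> emit 'e', reset
Bit 4: prefix='1' (no match yet)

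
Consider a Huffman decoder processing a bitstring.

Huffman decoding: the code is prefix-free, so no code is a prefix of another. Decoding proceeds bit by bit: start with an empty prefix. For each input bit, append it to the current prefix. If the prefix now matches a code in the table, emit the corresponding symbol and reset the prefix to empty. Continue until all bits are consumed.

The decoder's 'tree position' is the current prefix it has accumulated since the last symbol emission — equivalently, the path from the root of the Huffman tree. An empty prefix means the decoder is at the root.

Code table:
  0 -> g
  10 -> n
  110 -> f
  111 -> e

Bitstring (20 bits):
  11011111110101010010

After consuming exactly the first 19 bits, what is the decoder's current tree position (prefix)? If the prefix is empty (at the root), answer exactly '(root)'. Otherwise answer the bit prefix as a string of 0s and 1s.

Answer: 1

Derivation:
Bit 0: prefix='1' (no match yet)
Bit 1: prefix='11' (no match yet)
Bit 2: prefix='110' -> emit 'f', reset
Bit 3: prefix='1' (no match yet)
Bit 4: prefix='11' (no match yet)
Bit 5: prefix='111' -> emit 'e', reset
Bit 6: prefix='1' (no match yet)
Bit 7: prefix='11' (no match yet)
Bit 8: prefix='111' -> emit 'e', reset
Bit 9: prefix='1' (no match yet)
Bit 10: prefix='10' -> emit 'n', reset
Bit 11: prefix='1' (no match yet)
Bit 12: prefix='10' -> emit 'n', reset
Bit 13: prefix='1' (no match yet)
Bit 14: prefix='10' -> emit 'n', reset
Bit 15: prefix='1' (no match yet)
Bit 16: prefix='10' -> emit 'n', reset
Bit 17: prefix='0' -> emit 'g', reset
Bit 18: prefix='1' (no match yet)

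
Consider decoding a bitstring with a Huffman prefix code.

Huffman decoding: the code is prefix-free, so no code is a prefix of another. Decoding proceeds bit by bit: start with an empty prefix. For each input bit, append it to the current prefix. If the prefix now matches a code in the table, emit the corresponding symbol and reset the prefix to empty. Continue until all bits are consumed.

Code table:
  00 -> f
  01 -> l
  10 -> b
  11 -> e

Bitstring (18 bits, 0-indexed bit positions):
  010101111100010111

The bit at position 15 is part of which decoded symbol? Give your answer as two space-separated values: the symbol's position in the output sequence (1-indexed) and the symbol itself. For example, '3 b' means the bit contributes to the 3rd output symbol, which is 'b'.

Answer: 8 l

Derivation:
Bit 0: prefix='0' (no match yet)
Bit 1: prefix='01' -> emit 'l', reset
Bit 2: prefix='0' (no match yet)
Bit 3: prefix='01' -> emit 'l', reset
Bit 4: prefix='0' (no match yet)
Bit 5: prefix='01' -> emit 'l', reset
Bit 6: prefix='1' (no match yet)
Bit 7: prefix='11' -> emit 'e', reset
Bit 8: prefix='1' (no match yet)
Bit 9: prefix='11' -> emit 'e', reset
Bit 10: prefix='0' (no match yet)
Bit 11: prefix='00' -> emit 'f', reset
Bit 12: prefix='0' (no match yet)
Bit 13: prefix='01' -> emit 'l', reset
Bit 14: prefix='0' (no match yet)
Bit 15: prefix='01' -> emit 'l', reset
Bit 16: prefix='1' (no match yet)
Bit 17: prefix='11' -> emit 'e', reset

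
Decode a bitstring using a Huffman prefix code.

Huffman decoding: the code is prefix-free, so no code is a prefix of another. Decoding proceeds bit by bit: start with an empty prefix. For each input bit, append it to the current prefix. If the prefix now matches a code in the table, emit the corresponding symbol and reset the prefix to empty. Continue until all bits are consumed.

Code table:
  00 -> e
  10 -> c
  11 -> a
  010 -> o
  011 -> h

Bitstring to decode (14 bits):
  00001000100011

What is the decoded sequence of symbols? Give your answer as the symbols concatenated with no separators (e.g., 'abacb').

Answer: eececea

Derivation:
Bit 0: prefix='0' (no match yet)
Bit 1: prefix='00' -> emit 'e', reset
Bit 2: prefix='0' (no match yet)
Bit 3: prefix='00' -> emit 'e', reset
Bit 4: prefix='1' (no match yet)
Bit 5: prefix='10' -> emit 'c', reset
Bit 6: prefix='0' (no match yet)
Bit 7: prefix='00' -> emit 'e', reset
Bit 8: prefix='1' (no match yet)
Bit 9: prefix='10' -> emit 'c', reset
Bit 10: prefix='0' (no match yet)
Bit 11: prefix='00' -> emit 'e', reset
Bit 12: prefix='1' (no match yet)
Bit 13: prefix='11' -> emit 'a', reset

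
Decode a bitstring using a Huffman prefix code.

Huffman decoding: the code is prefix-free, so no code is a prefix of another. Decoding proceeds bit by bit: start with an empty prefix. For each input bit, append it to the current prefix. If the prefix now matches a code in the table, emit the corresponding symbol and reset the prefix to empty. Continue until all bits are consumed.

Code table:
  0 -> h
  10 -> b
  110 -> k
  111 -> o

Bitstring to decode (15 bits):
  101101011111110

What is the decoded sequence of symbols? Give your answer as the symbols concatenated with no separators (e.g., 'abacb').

Answer: bkboob

Derivation:
Bit 0: prefix='1' (no match yet)
Bit 1: prefix='10' -> emit 'b', reset
Bit 2: prefix='1' (no match yet)
Bit 3: prefix='11' (no match yet)
Bit 4: prefix='110' -> emit 'k', reset
Bit 5: prefix='1' (no match yet)
Bit 6: prefix='10' -> emit 'b', reset
Bit 7: prefix='1' (no match yet)
Bit 8: prefix='11' (no match yet)
Bit 9: prefix='111' -> emit 'o', reset
Bit 10: prefix='1' (no match yet)
Bit 11: prefix='11' (no match yet)
Bit 12: prefix='111' -> emit 'o', reset
Bit 13: prefix='1' (no match yet)
Bit 14: prefix='10' -> emit 'b', reset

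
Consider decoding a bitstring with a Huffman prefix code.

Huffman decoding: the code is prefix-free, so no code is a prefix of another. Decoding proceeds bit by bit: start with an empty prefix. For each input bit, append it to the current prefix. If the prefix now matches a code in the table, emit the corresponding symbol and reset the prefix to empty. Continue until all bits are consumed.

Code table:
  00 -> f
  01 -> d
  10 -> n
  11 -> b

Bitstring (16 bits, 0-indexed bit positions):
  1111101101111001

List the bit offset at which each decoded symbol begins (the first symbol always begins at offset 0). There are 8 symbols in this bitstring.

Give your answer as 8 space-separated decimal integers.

Answer: 0 2 4 6 8 10 12 14

Derivation:
Bit 0: prefix='1' (no match yet)
Bit 1: prefix='11' -> emit 'b', reset
Bit 2: prefix='1' (no match yet)
Bit 3: prefix='11' -> emit 'b', reset
Bit 4: prefix='1' (no match yet)
Bit 5: prefix='10' -> emit 'n', reset
Bit 6: prefix='1' (no match yet)
Bit 7: prefix='11' -> emit 'b', reset
Bit 8: prefix='0' (no match yet)
Bit 9: prefix='01' -> emit 'd', reset
Bit 10: prefix='1' (no match yet)
Bit 11: prefix='11' -> emit 'b', reset
Bit 12: prefix='1' (no match yet)
Bit 13: prefix='10' -> emit 'n', reset
Bit 14: prefix='0' (no match yet)
Bit 15: prefix='01' -> emit 'd', reset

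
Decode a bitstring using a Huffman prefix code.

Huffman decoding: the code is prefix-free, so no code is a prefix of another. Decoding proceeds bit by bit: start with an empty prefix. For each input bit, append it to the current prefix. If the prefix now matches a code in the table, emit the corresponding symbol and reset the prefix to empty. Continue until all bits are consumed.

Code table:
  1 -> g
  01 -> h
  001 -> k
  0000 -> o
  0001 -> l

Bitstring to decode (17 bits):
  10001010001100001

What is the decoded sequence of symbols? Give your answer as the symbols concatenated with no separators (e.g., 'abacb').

Answer: glhlgog

Derivation:
Bit 0: prefix='1' -> emit 'g', reset
Bit 1: prefix='0' (no match yet)
Bit 2: prefix='00' (no match yet)
Bit 3: prefix='000' (no match yet)
Bit 4: prefix='0001' -> emit 'l', reset
Bit 5: prefix='0' (no match yet)
Bit 6: prefix='01' -> emit 'h', reset
Bit 7: prefix='0' (no match yet)
Bit 8: prefix='00' (no match yet)
Bit 9: prefix='000' (no match yet)
Bit 10: prefix='0001' -> emit 'l', reset
Bit 11: prefix='1' -> emit 'g', reset
Bit 12: prefix='0' (no match yet)
Bit 13: prefix='00' (no match yet)
Bit 14: prefix='000' (no match yet)
Bit 15: prefix='0000' -> emit 'o', reset
Bit 16: prefix='1' -> emit 'g', reset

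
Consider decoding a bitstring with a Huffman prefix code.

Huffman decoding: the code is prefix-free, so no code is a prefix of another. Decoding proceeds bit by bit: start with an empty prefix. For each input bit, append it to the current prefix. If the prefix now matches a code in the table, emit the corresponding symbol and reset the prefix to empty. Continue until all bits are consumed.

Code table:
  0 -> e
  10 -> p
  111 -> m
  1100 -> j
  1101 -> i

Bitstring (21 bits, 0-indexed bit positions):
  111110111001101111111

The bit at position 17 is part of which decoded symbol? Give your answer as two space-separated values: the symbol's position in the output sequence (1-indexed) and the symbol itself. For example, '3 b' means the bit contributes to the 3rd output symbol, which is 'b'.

Answer: 5 m

Derivation:
Bit 0: prefix='1' (no match yet)
Bit 1: prefix='11' (no match yet)
Bit 2: prefix='111' -> emit 'm', reset
Bit 3: prefix='1' (no match yet)
Bit 4: prefix='11' (no match yet)
Bit 5: prefix='110' (no match yet)
Bit 6: prefix='1101' -> emit 'i', reset
Bit 7: prefix='1' (no match yet)
Bit 8: prefix='11' (no match yet)
Bit 9: prefix='110' (no match yet)
Bit 10: prefix='1100' -> emit 'j', reset
Bit 11: prefix='1' (no match yet)
Bit 12: prefix='11' (no match yet)
Bit 13: prefix='110' (no match yet)
Bit 14: prefix='1101' -> emit 'i', reset
Bit 15: prefix='1' (no match yet)
Bit 16: prefix='11' (no match yet)
Bit 17: prefix='111' -> emit 'm', reset
Bit 18: prefix='1' (no match yet)
Bit 19: prefix='11' (no match yet)
Bit 20: prefix='111' -> emit 'm', reset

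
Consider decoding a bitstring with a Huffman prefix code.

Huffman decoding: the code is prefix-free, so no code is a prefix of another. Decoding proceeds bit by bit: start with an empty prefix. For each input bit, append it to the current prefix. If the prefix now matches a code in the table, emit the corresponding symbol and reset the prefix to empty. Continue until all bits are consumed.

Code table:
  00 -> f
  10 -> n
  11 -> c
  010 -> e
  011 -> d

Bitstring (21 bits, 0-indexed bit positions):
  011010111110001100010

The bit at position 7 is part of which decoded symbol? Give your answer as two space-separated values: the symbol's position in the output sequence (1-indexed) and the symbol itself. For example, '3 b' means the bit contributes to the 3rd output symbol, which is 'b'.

Bit 0: prefix='0' (no match yet)
Bit 1: prefix='01' (no match yet)
Bit 2: prefix='011' -> emit 'd', reset
Bit 3: prefix='0' (no match yet)
Bit 4: prefix='01' (no match yet)
Bit 5: prefix='010' -> emit 'e', reset
Bit 6: prefix='1' (no match yet)
Bit 7: prefix='11' -> emit 'c', reset
Bit 8: prefix='1' (no match yet)
Bit 9: prefix='11' -> emit 'c', reset
Bit 10: prefix='1' (no match yet)
Bit 11: prefix='10' -> emit 'n', reset

Answer: 3 c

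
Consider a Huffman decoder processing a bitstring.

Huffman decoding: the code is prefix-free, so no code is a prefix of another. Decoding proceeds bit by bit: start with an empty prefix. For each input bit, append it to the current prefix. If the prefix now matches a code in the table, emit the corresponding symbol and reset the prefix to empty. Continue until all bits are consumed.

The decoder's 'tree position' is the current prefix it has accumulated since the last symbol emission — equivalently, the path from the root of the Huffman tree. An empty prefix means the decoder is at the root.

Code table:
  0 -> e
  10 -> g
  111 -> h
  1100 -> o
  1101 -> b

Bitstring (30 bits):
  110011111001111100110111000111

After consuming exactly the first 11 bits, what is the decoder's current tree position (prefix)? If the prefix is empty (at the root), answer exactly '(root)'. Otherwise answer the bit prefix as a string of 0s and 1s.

Answer: (root)

Derivation:
Bit 0: prefix='1' (no match yet)
Bit 1: prefix='11' (no match yet)
Bit 2: prefix='110' (no match yet)
Bit 3: prefix='1100' -> emit 'o', reset
Bit 4: prefix='1' (no match yet)
Bit 5: prefix='11' (no match yet)
Bit 6: prefix='111' -> emit 'h', reset
Bit 7: prefix='1' (no match yet)
Bit 8: prefix='11' (no match yet)
Bit 9: prefix='110' (no match yet)
Bit 10: prefix='1100' -> emit 'o', reset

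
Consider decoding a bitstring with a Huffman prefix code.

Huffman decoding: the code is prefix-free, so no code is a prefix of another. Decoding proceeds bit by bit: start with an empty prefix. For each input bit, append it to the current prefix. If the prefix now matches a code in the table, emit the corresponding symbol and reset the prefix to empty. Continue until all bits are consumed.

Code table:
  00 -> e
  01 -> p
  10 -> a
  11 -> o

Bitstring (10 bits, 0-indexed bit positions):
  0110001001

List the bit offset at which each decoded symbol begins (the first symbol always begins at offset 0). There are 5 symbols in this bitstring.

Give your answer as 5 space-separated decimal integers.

Bit 0: prefix='0' (no match yet)
Bit 1: prefix='01' -> emit 'p', reset
Bit 2: prefix='1' (no match yet)
Bit 3: prefix='10' -> emit 'a', reset
Bit 4: prefix='0' (no match yet)
Bit 5: prefix='00' -> emit 'e', reset
Bit 6: prefix='1' (no match yet)
Bit 7: prefix='10' -> emit 'a', reset
Bit 8: prefix='0' (no match yet)
Bit 9: prefix='01' -> emit 'p', reset

Answer: 0 2 4 6 8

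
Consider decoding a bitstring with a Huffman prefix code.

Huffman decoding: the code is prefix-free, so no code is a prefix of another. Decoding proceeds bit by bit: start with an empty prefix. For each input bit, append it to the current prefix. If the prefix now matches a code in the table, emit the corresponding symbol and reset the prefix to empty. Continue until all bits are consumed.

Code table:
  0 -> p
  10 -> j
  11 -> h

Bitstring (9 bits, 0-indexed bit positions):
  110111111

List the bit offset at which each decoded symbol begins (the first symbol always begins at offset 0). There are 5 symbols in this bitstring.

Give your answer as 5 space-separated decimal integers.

Bit 0: prefix='1' (no match yet)
Bit 1: prefix='11' -> emit 'h', reset
Bit 2: prefix='0' -> emit 'p', reset
Bit 3: prefix='1' (no match yet)
Bit 4: prefix='11' -> emit 'h', reset
Bit 5: prefix='1' (no match yet)
Bit 6: prefix='11' -> emit 'h', reset
Bit 7: prefix='1' (no match yet)
Bit 8: prefix='11' -> emit 'h', reset

Answer: 0 2 3 5 7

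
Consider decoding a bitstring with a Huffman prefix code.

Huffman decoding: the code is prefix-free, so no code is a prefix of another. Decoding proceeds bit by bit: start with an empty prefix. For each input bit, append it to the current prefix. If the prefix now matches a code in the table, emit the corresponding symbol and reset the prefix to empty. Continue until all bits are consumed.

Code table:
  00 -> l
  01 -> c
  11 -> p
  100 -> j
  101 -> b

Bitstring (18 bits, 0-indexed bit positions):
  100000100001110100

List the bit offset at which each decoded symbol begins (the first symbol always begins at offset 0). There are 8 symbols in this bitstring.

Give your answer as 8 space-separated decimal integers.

Answer: 0 3 5 7 9 11 13 16

Derivation:
Bit 0: prefix='1' (no match yet)
Bit 1: prefix='10' (no match yet)
Bit 2: prefix='100' -> emit 'j', reset
Bit 3: prefix='0' (no match yet)
Bit 4: prefix='00' -> emit 'l', reset
Bit 5: prefix='0' (no match yet)
Bit 6: prefix='01' -> emit 'c', reset
Bit 7: prefix='0' (no match yet)
Bit 8: prefix='00' -> emit 'l', reset
Bit 9: prefix='0' (no match yet)
Bit 10: prefix='00' -> emit 'l', reset
Bit 11: prefix='1' (no match yet)
Bit 12: prefix='11' -> emit 'p', reset
Bit 13: prefix='1' (no match yet)
Bit 14: prefix='10' (no match yet)
Bit 15: prefix='101' -> emit 'b', reset
Bit 16: prefix='0' (no match yet)
Bit 17: prefix='00' -> emit 'l', reset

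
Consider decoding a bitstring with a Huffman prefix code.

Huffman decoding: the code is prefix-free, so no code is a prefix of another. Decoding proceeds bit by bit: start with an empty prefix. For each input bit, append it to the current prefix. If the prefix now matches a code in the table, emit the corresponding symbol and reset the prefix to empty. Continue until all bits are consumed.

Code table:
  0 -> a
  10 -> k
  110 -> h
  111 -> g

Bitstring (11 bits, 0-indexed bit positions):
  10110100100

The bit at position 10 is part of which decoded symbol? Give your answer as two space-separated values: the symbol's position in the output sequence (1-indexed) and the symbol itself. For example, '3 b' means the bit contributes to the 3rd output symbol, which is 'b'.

Bit 0: prefix='1' (no match yet)
Bit 1: prefix='10' -> emit 'k', reset
Bit 2: prefix='1' (no match yet)
Bit 3: prefix='11' (no match yet)
Bit 4: prefix='110' -> emit 'h', reset
Bit 5: prefix='1' (no match yet)
Bit 6: prefix='10' -> emit 'k', reset
Bit 7: prefix='0' -> emit 'a', reset
Bit 8: prefix='1' (no match yet)
Bit 9: prefix='10' -> emit 'k', reset
Bit 10: prefix='0' -> emit 'a', reset

Answer: 6 a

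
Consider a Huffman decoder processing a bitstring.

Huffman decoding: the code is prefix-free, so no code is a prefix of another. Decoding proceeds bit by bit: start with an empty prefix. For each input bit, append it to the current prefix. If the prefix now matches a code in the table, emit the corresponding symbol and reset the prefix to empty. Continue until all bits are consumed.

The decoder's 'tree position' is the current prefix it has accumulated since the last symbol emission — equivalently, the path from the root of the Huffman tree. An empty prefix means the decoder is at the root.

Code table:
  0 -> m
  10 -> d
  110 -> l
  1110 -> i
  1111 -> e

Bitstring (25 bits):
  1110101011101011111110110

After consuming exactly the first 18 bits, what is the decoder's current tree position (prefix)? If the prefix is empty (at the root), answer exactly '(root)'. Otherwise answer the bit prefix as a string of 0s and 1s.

Answer: (root)

Derivation:
Bit 0: prefix='1' (no match yet)
Bit 1: prefix='11' (no match yet)
Bit 2: prefix='111' (no match yet)
Bit 3: prefix='1110' -> emit 'i', reset
Bit 4: prefix='1' (no match yet)
Bit 5: prefix='10' -> emit 'd', reset
Bit 6: prefix='1' (no match yet)
Bit 7: prefix='10' -> emit 'd', reset
Bit 8: prefix='1' (no match yet)
Bit 9: prefix='11' (no match yet)
Bit 10: prefix='111' (no match yet)
Bit 11: prefix='1110' -> emit 'i', reset
Bit 12: prefix='1' (no match yet)
Bit 13: prefix='10' -> emit 'd', reset
Bit 14: prefix='1' (no match yet)
Bit 15: prefix='11' (no match yet)
Bit 16: prefix='111' (no match yet)
Bit 17: prefix='1111' -> emit 'e', reset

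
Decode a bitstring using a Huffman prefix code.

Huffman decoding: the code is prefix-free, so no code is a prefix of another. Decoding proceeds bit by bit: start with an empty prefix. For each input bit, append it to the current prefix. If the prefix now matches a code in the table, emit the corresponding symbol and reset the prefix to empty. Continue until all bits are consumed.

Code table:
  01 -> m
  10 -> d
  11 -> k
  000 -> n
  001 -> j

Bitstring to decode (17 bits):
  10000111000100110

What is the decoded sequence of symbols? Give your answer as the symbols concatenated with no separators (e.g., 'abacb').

Bit 0: prefix='1' (no match yet)
Bit 1: prefix='10' -> emit 'd', reset
Bit 2: prefix='0' (no match yet)
Bit 3: prefix='00' (no match yet)
Bit 4: prefix='000' -> emit 'n', reset
Bit 5: prefix='1' (no match yet)
Bit 6: prefix='11' -> emit 'k', reset
Bit 7: prefix='1' (no match yet)
Bit 8: prefix='10' -> emit 'd', reset
Bit 9: prefix='0' (no match yet)
Bit 10: prefix='00' (no match yet)
Bit 11: prefix='001' -> emit 'j', reset
Bit 12: prefix='0' (no match yet)
Bit 13: prefix='00' (no match yet)
Bit 14: prefix='001' -> emit 'j', reset
Bit 15: prefix='1' (no match yet)
Bit 16: prefix='10' -> emit 'd', reset

Answer: dnkdjjd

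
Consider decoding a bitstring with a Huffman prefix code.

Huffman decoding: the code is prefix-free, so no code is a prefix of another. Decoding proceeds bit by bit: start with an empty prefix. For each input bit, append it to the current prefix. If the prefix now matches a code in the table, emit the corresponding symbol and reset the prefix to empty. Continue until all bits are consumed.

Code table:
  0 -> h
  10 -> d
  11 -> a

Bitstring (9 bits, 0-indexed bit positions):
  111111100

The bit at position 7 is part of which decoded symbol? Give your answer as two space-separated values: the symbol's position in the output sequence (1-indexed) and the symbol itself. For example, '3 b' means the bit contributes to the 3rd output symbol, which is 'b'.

Answer: 4 d

Derivation:
Bit 0: prefix='1' (no match yet)
Bit 1: prefix='11' -> emit 'a', reset
Bit 2: prefix='1' (no match yet)
Bit 3: prefix='11' -> emit 'a', reset
Bit 4: prefix='1' (no match yet)
Bit 5: prefix='11' -> emit 'a', reset
Bit 6: prefix='1' (no match yet)
Bit 7: prefix='10' -> emit 'd', reset
Bit 8: prefix='0' -> emit 'h', reset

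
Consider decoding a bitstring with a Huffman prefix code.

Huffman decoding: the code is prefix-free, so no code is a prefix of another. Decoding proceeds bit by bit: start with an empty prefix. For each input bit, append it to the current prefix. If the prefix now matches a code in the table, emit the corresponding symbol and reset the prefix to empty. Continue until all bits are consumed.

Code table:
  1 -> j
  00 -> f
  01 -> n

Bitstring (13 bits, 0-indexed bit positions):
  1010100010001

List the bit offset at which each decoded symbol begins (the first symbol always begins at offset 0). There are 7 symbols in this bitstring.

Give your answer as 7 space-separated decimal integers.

Answer: 0 1 3 5 7 9 11

Derivation:
Bit 0: prefix='1' -> emit 'j', reset
Bit 1: prefix='0' (no match yet)
Bit 2: prefix='01' -> emit 'n', reset
Bit 3: prefix='0' (no match yet)
Bit 4: prefix='01' -> emit 'n', reset
Bit 5: prefix='0' (no match yet)
Bit 6: prefix='00' -> emit 'f', reset
Bit 7: prefix='0' (no match yet)
Bit 8: prefix='01' -> emit 'n', reset
Bit 9: prefix='0' (no match yet)
Bit 10: prefix='00' -> emit 'f', reset
Bit 11: prefix='0' (no match yet)
Bit 12: prefix='01' -> emit 'n', reset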